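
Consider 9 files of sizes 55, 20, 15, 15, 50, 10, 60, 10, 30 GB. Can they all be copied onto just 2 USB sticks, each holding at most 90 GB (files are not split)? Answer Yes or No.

Total = 265 GB; ⌈265/90⌉ = 3.
At least 3 USB sticks are required, but only 2 are allowed.

No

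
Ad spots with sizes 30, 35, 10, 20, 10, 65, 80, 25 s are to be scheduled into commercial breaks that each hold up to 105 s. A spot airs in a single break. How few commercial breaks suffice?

3

Total = 80 + 65 + 35 + 30 + 25 + 20 + 10 + 10 = 275 s.
Lower bound: ⌈275/105⌉ = 3 commercial breaks.
A packing using 3 commercial breaks:
  break 1: 80 + 25 = 105
  break 2: 65 + 35 = 100
  break 3: 30 + 20 + 10 + 10 = 70
This matches the lower bound, so 3 is optimal.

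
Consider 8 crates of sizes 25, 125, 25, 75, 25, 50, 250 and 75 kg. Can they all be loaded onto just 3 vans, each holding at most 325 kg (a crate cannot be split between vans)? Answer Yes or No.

A valid assignment using 2 vans:
  van 1: 250 + 75 = 325
  van 2: 125 + 75 + 50 + 25 + 25 + 25 = 325
That uses only 2 ≤ 3, so 3 vans are enough.

Yes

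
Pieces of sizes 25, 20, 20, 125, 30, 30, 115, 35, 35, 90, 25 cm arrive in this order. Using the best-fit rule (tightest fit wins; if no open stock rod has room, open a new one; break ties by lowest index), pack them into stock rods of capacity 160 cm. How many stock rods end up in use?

4

  25 → stock rod 1 (new)  [load 25/160]
  20 → stock rod 1  [load 45/160]
  20 → stock rod 1  [load 65/160]
  125 → stock rod 2 (new)  [load 125/160]
  30 → stock rod 2  [load 155/160]
  30 → stock rod 1  [load 95/160]
  115 → stock rod 3 (new)  [load 115/160]
  35 → stock rod 3  [load 150/160]
  35 → stock rod 1  [load 130/160]
  90 → stock rod 4 (new)  [load 90/160]
  25 → stock rod 1  [load 155/160]
4 stock rods opened.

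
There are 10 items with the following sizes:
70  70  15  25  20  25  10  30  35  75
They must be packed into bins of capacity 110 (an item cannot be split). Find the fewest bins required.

4

Total = 75 + 70 + 70 + 35 + 30 + 25 + 25 + 20 + 15 + 10 = 375.
Lower bound: ⌈375/110⌉ = 4 bins.
A packing using 4 bins:
  bin 1: 75 + 35 = 110
  bin 2: 70 + 30 + 10 = 110
  bin 3: 70 + 25 + 15 = 110
  bin 4: 25 + 20 = 45
This matches the lower bound, so 4 is optimal.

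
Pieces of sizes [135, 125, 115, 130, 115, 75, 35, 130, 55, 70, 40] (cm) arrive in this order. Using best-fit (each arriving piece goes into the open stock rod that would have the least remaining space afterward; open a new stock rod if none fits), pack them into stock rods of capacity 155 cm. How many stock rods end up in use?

8

  135 → stock rod 1 (new)  [load 135/155]
  125 → stock rod 2 (new)  [load 125/155]
  115 → stock rod 3 (new)  [load 115/155]
  130 → stock rod 4 (new)  [load 130/155]
  115 → stock rod 5 (new)  [load 115/155]
  75 → stock rod 6 (new)  [load 75/155]
  35 → stock rod 3  [load 150/155]
  130 → stock rod 7 (new)  [load 130/155]
  55 → stock rod 6  [load 130/155]
  70 → stock rod 8 (new)  [load 70/155]
  40 → stock rod 5  [load 155/155]
8 stock rods opened.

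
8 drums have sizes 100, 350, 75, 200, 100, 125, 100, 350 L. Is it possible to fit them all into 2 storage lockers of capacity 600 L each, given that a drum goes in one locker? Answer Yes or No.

Total = 1400 L; ⌈1400/600⌉ = 3.
At least 3 storage lockers are required, but only 2 are allowed.

No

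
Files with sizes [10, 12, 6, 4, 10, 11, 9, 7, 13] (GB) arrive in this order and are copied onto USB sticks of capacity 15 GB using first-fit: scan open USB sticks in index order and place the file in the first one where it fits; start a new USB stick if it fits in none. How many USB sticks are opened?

  10 → USB stick 1 (new)  [load 10/15]
  12 → USB stick 2 (new)  [load 12/15]
  6 → USB stick 3 (new)  [load 6/15]
  4 → USB stick 1  [load 14/15]
  10 → USB stick 4 (new)  [load 10/15]
  11 → USB stick 5 (new)  [load 11/15]
  9 → USB stick 3  [load 15/15]
  7 → USB stick 6 (new)  [load 7/15]
  13 → USB stick 7 (new)  [load 13/15]
7 USB sticks opened.

7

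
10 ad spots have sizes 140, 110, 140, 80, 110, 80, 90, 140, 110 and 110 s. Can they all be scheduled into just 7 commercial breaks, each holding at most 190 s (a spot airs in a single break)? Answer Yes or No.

No

Total = 1110 s; ⌈1110/190⌉ = 6.
7 ad spots each exceed half the capacity and cannot share a break, forcing at least 7 commercial breaks.
The bound of 7 does not rule out 7, but exhaustive search shows no assignment into 7 commercial breaks of capacity 190 s exists — the minimum is 8.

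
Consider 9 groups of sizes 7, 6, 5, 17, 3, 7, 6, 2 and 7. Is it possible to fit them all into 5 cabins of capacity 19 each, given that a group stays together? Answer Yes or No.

A valid assignment using 4 cabins:
  cabin 1: 17 + 2 = 19
  cabin 2: 7 + 7 + 5 = 19
  cabin 3: 7 + 6 + 6 = 19
  cabin 4: 3 = 3
That uses only 4 ≤ 5, so 5 cabins are enough.

Yes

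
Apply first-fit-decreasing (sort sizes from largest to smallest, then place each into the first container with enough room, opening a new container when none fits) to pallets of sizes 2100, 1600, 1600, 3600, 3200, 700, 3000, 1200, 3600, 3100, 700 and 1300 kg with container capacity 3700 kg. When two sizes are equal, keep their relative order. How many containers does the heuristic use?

Sorted descending: 3600, 3600, 3200, 3100, 3000, 2100, 1600, 1600, 1300, 1200, 700, 700.
  3600 → container 1 (new)  [load 3600/3700]
  3600 → container 2 (new)  [load 3600/3700]
  3200 → container 3 (new)  [load 3200/3700]
  3100 → container 4 (new)  [load 3100/3700]
  3000 → container 5 (new)  [load 3000/3700]
  2100 → container 6 (new)  [load 2100/3700]
  1600 → container 6  [load 3700/3700]
  1600 → container 7 (new)  [load 1600/3700]
  1300 → container 7  [load 2900/3700]
  1200 → container 8 (new)  [load 1200/3700]
  700 → container 5  [load 3700/3700]
  700 → container 7  [load 3600/3700]
8 containers opened.

8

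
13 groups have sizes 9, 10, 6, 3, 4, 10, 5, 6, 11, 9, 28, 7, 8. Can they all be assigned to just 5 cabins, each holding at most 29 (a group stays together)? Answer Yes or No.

Yes

A valid assignment using 5 cabins:
  cabin 1: 28 = 28
  cabin 2: 11 + 10 + 8 = 29
  cabin 3: 10 + 9 + 9 = 28
  cabin 4: 7 + 6 + 6 + 5 + 4 = 28
  cabin 5: 3 = 3
Every load is within 29, so 5 cabins suffice.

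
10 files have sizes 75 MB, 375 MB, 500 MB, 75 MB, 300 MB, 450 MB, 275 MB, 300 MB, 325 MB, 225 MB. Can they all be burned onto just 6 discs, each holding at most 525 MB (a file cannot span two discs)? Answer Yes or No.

No

Total = 2900 MB; ⌈2900/525⌉ = 6.
7 files each exceed half the capacity and cannot share a disc, forcing at least 7 discs.
At least 7 discs are required, but only 6 are allowed.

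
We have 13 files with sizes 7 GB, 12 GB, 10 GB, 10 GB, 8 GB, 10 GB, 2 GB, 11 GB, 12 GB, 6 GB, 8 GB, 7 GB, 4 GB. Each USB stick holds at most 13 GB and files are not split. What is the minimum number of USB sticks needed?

10

Total = 12 + 12 + 11 + 10 + 10 + 10 + 8 + 8 + 7 + 7 + 6 + 4 + 2 = 107 GB.
Lower bound: ⌈107/13⌉ = 9 USB sticks.
Also, 10 files each exceed 13/2 GB, and no two of those can share a USB stick, so at least 10 USB sticks are needed.
A packing using 10 USB sticks:
  USB stick 1: 12 = 12
  USB stick 2: 12 = 12
  USB stick 3: 11 + 2 = 13
  USB stick 4: 10 = 10
  USB stick 5: 10 = 10
  USB stick 6: 10 = 10
  USB stick 7: 8 + 4 = 12
  USB stick 8: 8 = 8
  USB stick 9: 7 + 6 = 13
  USB stick 10: 7 = 7
This matches the lower bound, so 10 is optimal.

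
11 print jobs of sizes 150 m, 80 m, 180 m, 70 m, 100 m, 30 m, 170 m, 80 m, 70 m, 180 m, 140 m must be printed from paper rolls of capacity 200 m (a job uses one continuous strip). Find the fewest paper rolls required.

Total = 180 + 180 + 170 + 150 + 140 + 100 + 80 + 80 + 70 + 70 + 30 = 1250 m.
Lower bound: ⌈1250/200⌉ = 7 paper rolls.
A packing using 8 paper rolls:
  roll 1: 180 = 180
  roll 2: 180 = 180
  roll 3: 170 + 30 = 200
  roll 4: 150 = 150
  roll 5: 140 = 140
  roll 6: 100 + 80 = 180
  roll 7: 80 + 70 = 150
  roll 8: 70 = 70
No arrangement into 7 paper rolls stays within capacity, so 8 is optimal.

8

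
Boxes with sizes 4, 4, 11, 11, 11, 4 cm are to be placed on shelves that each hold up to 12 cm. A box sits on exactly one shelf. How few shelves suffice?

Total = 11 + 11 + 11 + 4 + 4 + 4 = 45 cm.
Lower bound: ⌈45/12⌉ = 4 shelves.
A packing using 4 shelves:
  shelf 1: 11 = 11
  shelf 2: 11 = 11
  shelf 3: 11 = 11
  shelf 4: 4 + 4 + 4 = 12
This matches the lower bound, so 4 is optimal.

4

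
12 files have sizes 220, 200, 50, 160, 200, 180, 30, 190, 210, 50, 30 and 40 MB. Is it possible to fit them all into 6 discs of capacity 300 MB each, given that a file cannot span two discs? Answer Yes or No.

No

Total = 1560 MB; ⌈1560/300⌉ = 6.
7 files each exceed half the capacity and cannot share a disc, forcing at least 7 discs.
At least 7 discs are required, but only 6 are allowed.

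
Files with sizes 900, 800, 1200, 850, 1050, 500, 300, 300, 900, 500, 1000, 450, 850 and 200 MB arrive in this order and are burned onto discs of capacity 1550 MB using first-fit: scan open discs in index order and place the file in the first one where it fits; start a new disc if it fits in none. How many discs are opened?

8

  900 → disc 1 (new)  [load 900/1550]
  800 → disc 2 (new)  [load 800/1550]
  1200 → disc 3 (new)  [load 1200/1550]
  850 → disc 4 (new)  [load 850/1550]
  1050 → disc 5 (new)  [load 1050/1550]
  500 → disc 1  [load 1400/1550]
  300 → disc 2  [load 1100/1550]
  300 → disc 2  [load 1400/1550]
  900 → disc 6 (new)  [load 900/1550]
  500 → disc 4  [load 1350/1550]
  1000 → disc 7 (new)  [load 1000/1550]
  450 → disc 5  [load 1500/1550]
  850 → disc 8 (new)  [load 850/1550]
  200 → disc 3  [load 1400/1550]
8 discs opened.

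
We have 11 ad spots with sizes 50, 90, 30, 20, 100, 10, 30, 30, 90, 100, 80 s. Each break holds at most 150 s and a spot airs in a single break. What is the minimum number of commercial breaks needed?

Total = 100 + 100 + 90 + 90 + 80 + 50 + 30 + 30 + 30 + 20 + 10 = 630 s.
Lower bound: ⌈630/150⌉ = 5 commercial breaks.
A packing using 5 commercial breaks:
  break 1: 100 + 50 = 150
  break 2: 100 + 30 + 20 = 150
  break 3: 90 + 30 + 30 = 150
  break 4: 90 + 10 = 100
  break 5: 80 = 80
This matches the lower bound, so 5 is optimal.

5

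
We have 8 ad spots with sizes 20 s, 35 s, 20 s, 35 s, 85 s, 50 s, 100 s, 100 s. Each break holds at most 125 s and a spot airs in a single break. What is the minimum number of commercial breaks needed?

4

Total = 100 + 100 + 85 + 50 + 35 + 35 + 20 + 20 = 445 s.
Lower bound: ⌈445/125⌉ = 4 commercial breaks.
A packing using 4 commercial breaks:
  break 1: 100 + 20 = 120
  break 2: 100 + 20 = 120
  break 3: 85 + 35 = 120
  break 4: 50 + 35 = 85
This matches the lower bound, so 4 is optimal.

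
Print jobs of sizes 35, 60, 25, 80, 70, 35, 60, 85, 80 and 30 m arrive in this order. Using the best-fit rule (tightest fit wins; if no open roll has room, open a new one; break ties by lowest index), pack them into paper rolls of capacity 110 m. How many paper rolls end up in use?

  35 → roll 1 (new)  [load 35/110]
  60 → roll 1  [load 95/110]
  25 → roll 2 (new)  [load 25/110]
  80 → roll 2  [load 105/110]
  70 → roll 3 (new)  [load 70/110]
  35 → roll 3  [load 105/110]
  60 → roll 4 (new)  [load 60/110]
  85 → roll 5 (new)  [load 85/110]
  80 → roll 6 (new)  [load 80/110]
  30 → roll 6  [load 110/110]
6 paper rolls opened.

6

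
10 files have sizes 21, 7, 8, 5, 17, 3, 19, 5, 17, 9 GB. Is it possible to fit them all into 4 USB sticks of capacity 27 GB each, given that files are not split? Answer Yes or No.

Total = 111 GB; ⌈111/27⌉ = 5.
At least 5 USB sticks are required, but only 4 are allowed.

No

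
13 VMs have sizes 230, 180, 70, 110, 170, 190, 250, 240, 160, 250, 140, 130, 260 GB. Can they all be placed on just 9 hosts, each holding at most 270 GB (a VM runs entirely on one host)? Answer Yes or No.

Total = 2380 GB; ⌈2380/270⌉ = 9.
10 VMs each exceed half the capacity and cannot share a host, forcing at least 10 hosts.
At least 10 hosts are required, but only 9 are allowed.

No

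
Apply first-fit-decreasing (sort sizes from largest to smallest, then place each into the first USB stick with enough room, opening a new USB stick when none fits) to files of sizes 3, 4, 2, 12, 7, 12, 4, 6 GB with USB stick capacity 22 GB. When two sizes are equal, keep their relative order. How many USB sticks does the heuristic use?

Sorted descending: 12, 12, 7, 6, 4, 4, 3, 2.
  12 → USB stick 1 (new)  [load 12/22]
  12 → USB stick 2 (new)  [load 12/22]
  7 → USB stick 1  [load 19/22]
  6 → USB stick 2  [load 18/22]
  4 → USB stick 2  [load 22/22]
  4 → USB stick 3 (new)  [load 4/22]
  3 → USB stick 1  [load 22/22]
  2 → USB stick 3  [load 6/22]
3 USB sticks opened.

3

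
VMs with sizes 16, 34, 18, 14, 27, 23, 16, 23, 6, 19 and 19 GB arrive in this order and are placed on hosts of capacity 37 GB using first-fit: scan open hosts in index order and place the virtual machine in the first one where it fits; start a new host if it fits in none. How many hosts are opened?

  16 → host 1 (new)  [load 16/37]
  34 → host 2 (new)  [load 34/37]
  18 → host 1  [load 34/37]
  14 → host 3 (new)  [load 14/37]
  27 → host 4 (new)  [load 27/37]
  23 → host 3  [load 37/37]
  16 → host 5 (new)  [load 16/37]
  23 → host 6 (new)  [load 23/37]
  6 → host 4  [load 33/37]
  19 → host 5  [load 35/37]
  19 → host 7 (new)  [load 19/37]
7 hosts opened.

7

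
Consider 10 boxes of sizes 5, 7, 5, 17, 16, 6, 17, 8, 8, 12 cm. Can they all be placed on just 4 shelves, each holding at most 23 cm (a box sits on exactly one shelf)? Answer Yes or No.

Total = 101 cm; ⌈101/23⌉ = 5.
At least 5 shelves are required, but only 4 are allowed.

No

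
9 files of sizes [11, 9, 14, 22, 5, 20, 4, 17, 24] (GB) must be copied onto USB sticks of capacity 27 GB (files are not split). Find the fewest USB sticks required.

Total = 24 + 22 + 20 + 17 + 14 + 11 + 9 + 5 + 4 = 126 GB.
Lower bound: ⌈126/27⌉ = 5 USB sticks.
A packing using 5 USB sticks:
  USB stick 1: 24 = 24
  USB stick 2: 22 + 5 = 27
  USB stick 3: 20 + 4 = 24
  USB stick 4: 17 + 9 = 26
  USB stick 5: 14 + 11 = 25
This matches the lower bound, so 5 is optimal.

5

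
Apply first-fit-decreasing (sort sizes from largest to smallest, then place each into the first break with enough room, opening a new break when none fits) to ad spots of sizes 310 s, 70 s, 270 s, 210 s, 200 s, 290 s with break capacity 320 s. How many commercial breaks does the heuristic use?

5

Sorted descending: 310, 290, 270, 210, 200, 70.
  310 → break 1 (new)  [load 310/320]
  290 → break 2 (new)  [load 290/320]
  270 → break 3 (new)  [load 270/320]
  210 → break 4 (new)  [load 210/320]
  200 → break 5 (new)  [load 200/320]
  70 → break 4  [load 280/320]
5 commercial breaks opened.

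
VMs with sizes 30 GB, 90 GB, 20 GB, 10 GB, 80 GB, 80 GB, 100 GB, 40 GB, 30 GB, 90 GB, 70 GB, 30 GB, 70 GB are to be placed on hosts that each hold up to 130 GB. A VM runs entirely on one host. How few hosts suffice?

Total = 100 + 90 + 90 + 80 + 80 + 70 + 70 + 40 + 30 + 30 + 30 + 20 + 10 = 740 GB.
Lower bound: ⌈740/130⌉ = 6 hosts.
Also, 7 VMs each exceed 65 GB, and no two of those can share a host, so at least 7 hosts are needed.
A packing using 7 hosts:
  host 1: 100 + 30 = 130
  host 2: 90 + 40 = 130
  host 3: 90 + 30 + 10 = 130
  host 4: 80 + 30 + 20 = 130
  host 5: 80 = 80
  host 6: 70 = 70
  host 7: 70 = 70
This matches the lower bound, so 7 is optimal.

7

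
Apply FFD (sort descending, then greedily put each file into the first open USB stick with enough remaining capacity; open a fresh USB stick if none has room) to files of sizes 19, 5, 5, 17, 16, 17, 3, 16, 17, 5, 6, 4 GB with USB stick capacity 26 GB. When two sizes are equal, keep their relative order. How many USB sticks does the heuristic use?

Sorted descending: 19, 17, 17, 17, 16, 16, 6, 5, 5, 5, 4, 3.
  19 → USB stick 1 (new)  [load 19/26]
  17 → USB stick 2 (new)  [load 17/26]
  17 → USB stick 3 (new)  [load 17/26]
  17 → USB stick 4 (new)  [load 17/26]
  16 → USB stick 5 (new)  [load 16/26]
  16 → USB stick 6 (new)  [load 16/26]
  6 → USB stick 1  [load 25/26]
  5 → USB stick 2  [load 22/26]
  5 → USB stick 3  [load 22/26]
  5 → USB stick 4  [load 22/26]
  4 → USB stick 2  [load 26/26]
  3 → USB stick 3  [load 25/26]
6 USB sticks opened.

6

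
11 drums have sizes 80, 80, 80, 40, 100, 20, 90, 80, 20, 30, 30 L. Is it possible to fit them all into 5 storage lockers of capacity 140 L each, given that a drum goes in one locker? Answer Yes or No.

Total = 650 L; ⌈650/140⌉ = 5.
6 drums each exceed half the capacity and cannot share a locker, forcing at least 6 storage lockers.
At least 6 storage lockers are required, but only 5 are allowed.

No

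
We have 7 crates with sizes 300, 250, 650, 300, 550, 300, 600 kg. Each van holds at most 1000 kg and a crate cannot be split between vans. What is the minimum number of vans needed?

Total = 650 + 600 + 550 + 300 + 300 + 300 + 250 = 2950 kg.
Lower bound: ⌈2950/1000⌉ = 3 vans.
A packing using 4 vans:
  van 1: 650 + 300 = 950
  van 2: 600 + 300 = 900
  van 3: 550 + 300 = 850
  van 4: 250 = 250
No arrangement into 3 vans stays within capacity, so 4 is optimal.

4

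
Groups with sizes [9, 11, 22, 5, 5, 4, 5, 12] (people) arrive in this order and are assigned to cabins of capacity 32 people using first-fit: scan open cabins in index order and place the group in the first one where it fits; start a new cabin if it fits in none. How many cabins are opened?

3

  9 → cabin 1 (new)  [load 9/32]
  11 → cabin 1  [load 20/32]
  22 → cabin 2 (new)  [load 22/32]
  5 → cabin 1  [load 25/32]
  5 → cabin 1  [load 30/32]
  4 → cabin 2  [load 26/32]
  5 → cabin 2  [load 31/32]
  12 → cabin 3 (new)  [load 12/32]
3 cabins opened.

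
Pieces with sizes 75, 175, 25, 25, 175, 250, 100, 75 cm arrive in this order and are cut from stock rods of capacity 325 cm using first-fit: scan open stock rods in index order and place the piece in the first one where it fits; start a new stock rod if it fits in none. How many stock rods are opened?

3

  75 → stock rod 1 (new)  [load 75/325]
  175 → stock rod 1  [load 250/325]
  25 → stock rod 1  [load 275/325]
  25 → stock rod 1  [load 300/325]
  175 → stock rod 2 (new)  [load 175/325]
  250 → stock rod 3 (new)  [load 250/325]
  100 → stock rod 2  [load 275/325]
  75 → stock rod 3  [load 325/325]
3 stock rods opened.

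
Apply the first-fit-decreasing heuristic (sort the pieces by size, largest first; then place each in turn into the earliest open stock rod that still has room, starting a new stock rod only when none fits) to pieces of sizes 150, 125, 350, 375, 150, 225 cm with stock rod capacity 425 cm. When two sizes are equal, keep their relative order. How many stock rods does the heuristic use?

4

Sorted descending: 375, 350, 225, 150, 150, 125.
  375 → stock rod 1 (new)  [load 375/425]
  350 → stock rod 2 (new)  [load 350/425]
  225 → stock rod 3 (new)  [load 225/425]
  150 → stock rod 3  [load 375/425]
  150 → stock rod 4 (new)  [load 150/425]
  125 → stock rod 4  [load 275/425]
4 stock rods opened.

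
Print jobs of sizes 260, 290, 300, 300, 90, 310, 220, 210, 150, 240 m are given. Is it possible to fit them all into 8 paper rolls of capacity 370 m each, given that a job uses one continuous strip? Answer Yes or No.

Yes

A valid assignment using 8 paper rolls:
  roll 1: 310 = 310
  roll 2: 300 = 300
  roll 3: 300 = 300
  roll 4: 290 = 290
  roll 5: 260 + 90 = 350
  roll 6: 240 = 240
  roll 7: 220 + 150 = 370
  roll 8: 210 = 210
Every load is within 370 m, so 8 paper rolls suffice.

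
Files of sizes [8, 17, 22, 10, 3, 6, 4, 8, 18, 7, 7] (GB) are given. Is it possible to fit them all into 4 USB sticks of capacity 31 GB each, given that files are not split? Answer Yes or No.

A valid assignment using 4 USB sticks:
  USB stick 1: 22 + 8 = 30
  USB stick 2: 18 + 10 + 3 = 31
  USB stick 3: 17 + 8 + 6 = 31
  USB stick 4: 7 + 7 + 4 = 18
Every load is within 31 GB, so 4 USB sticks suffice.

Yes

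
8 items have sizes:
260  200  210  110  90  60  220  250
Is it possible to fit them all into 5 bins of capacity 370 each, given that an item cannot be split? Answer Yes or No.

Yes

A valid assignment using 5 bins:
  bin 1: 260 + 110 = 370
  bin 2: 250 + 90 = 340
  bin 3: 220 + 60 = 280
  bin 4: 210 = 210
  bin 5: 200 = 200
Every load is within 370, so 5 bins suffice.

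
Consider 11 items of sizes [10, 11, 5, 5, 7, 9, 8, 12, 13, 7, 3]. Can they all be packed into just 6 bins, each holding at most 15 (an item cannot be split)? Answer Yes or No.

Total = 90; ⌈90/15⌉ = 6.
The bound of 6 does not rule out 6, but exhaustive search shows no assignment into 6 bins of capacity 15 exists — the minimum is 7.

No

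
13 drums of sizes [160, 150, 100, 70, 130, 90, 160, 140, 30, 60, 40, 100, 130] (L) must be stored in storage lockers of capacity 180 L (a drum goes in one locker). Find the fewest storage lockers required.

Total = 160 + 160 + 150 + 140 + 130 + 130 + 100 + 100 + 90 + 70 + 60 + 40 + 30 = 1360 L.
Lower bound: ⌈1360/180⌉ = 8 storage lockers.
A packing using 9 storage lockers:
  locker 1: 160 = 160
  locker 2: 160 = 160
  locker 3: 150 + 30 = 180
  locker 4: 140 + 40 = 180
  locker 5: 130 = 130
  locker 6: 130 = 130
  locker 7: 100 + 70 = 170
  locker 8: 100 + 60 = 160
  locker 9: 90 = 90
No arrangement into 8 storage lockers stays within capacity, so 9 is optimal.

9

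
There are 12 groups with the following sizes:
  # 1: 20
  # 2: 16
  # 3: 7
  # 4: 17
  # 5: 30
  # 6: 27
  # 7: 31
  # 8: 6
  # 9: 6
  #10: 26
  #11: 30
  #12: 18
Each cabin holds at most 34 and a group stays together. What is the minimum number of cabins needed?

8

Total = 31 + 30 + 30 + 27 + 26 + 20 + 18 + 17 + 16 + 7 + 6 + 6 = 234.
Lower bound: ⌈234/34⌉ = 7 cabins.
A packing using 8 cabins:
  cabin 1: 31 = 31
  cabin 2: 30 = 30
  cabin 3: 30 = 30
  cabin 4: 27 + 7 = 34
  cabin 5: 26 + 6 = 32
  cabin 6: 20 + 6 = 26
  cabin 7: 18 + 16 = 34
  cabin 8: 17 = 17
No arrangement into 7 cabins stays within capacity, so 8 is optimal.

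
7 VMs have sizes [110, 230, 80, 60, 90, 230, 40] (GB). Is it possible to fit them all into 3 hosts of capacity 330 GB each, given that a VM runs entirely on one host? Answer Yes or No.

A valid assignment using 3 hosts:
  host 1: 230 + 90 = 320
  host 2: 230 + 80 = 310
  host 3: 110 + 60 + 40 = 210
Every load is within 330 GB, so 3 hosts suffice.

Yes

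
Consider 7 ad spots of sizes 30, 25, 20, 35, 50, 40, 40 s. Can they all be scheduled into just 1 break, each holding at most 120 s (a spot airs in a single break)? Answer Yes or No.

No

Total = 240 s; ⌈240/120⌉ = 2.
At least 2 commercial breaks are required, but only 1 is allowed.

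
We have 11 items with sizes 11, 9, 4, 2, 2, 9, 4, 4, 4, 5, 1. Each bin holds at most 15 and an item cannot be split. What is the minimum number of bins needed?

Total = 11 + 9 + 9 + 5 + 4 + 4 + 4 + 4 + 2 + 2 + 1 = 55.
Lower bound: ⌈55/15⌉ = 4 bins.
A packing using 4 bins:
  bin 1: 11 + 4 = 15
  bin 2: 9 + 5 + 1 = 15
  bin 3: 9 + 4 + 2 = 15
  bin 4: 4 + 4 + 2 = 10
This matches the lower bound, so 4 is optimal.

4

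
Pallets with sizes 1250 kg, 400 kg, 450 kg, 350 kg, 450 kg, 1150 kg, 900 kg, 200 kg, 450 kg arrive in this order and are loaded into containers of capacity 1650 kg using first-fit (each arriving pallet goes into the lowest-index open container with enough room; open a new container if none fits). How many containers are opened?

  1250 → container 1 (new)  [load 1250/1650]
  400 → container 1  [load 1650/1650]
  450 → container 2 (new)  [load 450/1650]
  350 → container 2  [load 800/1650]
  450 → container 2  [load 1250/1650]
  1150 → container 3 (new)  [load 1150/1650]
  900 → container 4 (new)  [load 900/1650]
  200 → container 2  [load 1450/1650]
  450 → container 3  [load 1600/1650]
4 containers opened.

4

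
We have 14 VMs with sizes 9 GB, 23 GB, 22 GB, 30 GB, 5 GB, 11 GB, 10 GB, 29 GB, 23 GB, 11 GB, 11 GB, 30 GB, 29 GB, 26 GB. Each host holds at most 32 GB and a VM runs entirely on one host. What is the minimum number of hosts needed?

10

Total = 30 + 30 + 29 + 29 + 26 + 23 + 23 + 22 + 11 + 11 + 11 + 10 + 9 + 5 = 269 GB.
Lower bound: ⌈269/32⌉ = 9 hosts.
A packing using 10 hosts:
  host 1: 30 = 30
  host 2: 30 = 30
  host 3: 29 = 29
  host 4: 29 = 29
  host 5: 26 + 5 = 31
  host 6: 23 + 9 = 32
  host 7: 23 = 23
  host 8: 22 + 10 = 32
  host 9: 11 + 11 = 22
  host 10: 11 = 11
No arrangement into 9 hosts stays within capacity, so 10 is optimal.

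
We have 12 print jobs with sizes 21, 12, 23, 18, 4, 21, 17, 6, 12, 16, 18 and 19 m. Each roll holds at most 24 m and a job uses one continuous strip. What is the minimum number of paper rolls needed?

Total = 23 + 21 + 21 + 19 + 18 + 18 + 17 + 16 + 12 + 12 + 6 + 4 = 187 m.
Lower bound: ⌈187/24⌉ = 8 paper rolls.
A packing using 9 paper rolls:
  roll 1: 23 = 23
  roll 2: 21 = 21
  roll 3: 21 = 21
  roll 4: 19 + 4 = 23
  roll 5: 18 + 6 = 24
  roll 6: 18 = 18
  roll 7: 17 = 17
  roll 8: 16 = 16
  roll 9: 12 + 12 = 24
No arrangement into 8 paper rolls stays within capacity, so 9 is optimal.

9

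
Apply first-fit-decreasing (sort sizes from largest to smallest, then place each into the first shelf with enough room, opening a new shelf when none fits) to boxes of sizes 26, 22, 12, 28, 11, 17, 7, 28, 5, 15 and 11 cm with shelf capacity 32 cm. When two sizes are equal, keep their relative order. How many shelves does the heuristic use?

7

Sorted descending: 28, 28, 26, 22, 17, 15, 12, 11, 11, 7, 5.
  28 → shelf 1 (new)  [load 28/32]
  28 → shelf 2 (new)  [load 28/32]
  26 → shelf 3 (new)  [load 26/32]
  22 → shelf 4 (new)  [load 22/32]
  17 → shelf 5 (new)  [load 17/32]
  15 → shelf 5  [load 32/32]
  12 → shelf 6 (new)  [load 12/32]
  11 → shelf 6  [load 23/32]
  11 → shelf 7 (new)  [load 11/32]
  7 → shelf 4  [load 29/32]
  5 → shelf 3  [load 31/32]
7 shelves opened.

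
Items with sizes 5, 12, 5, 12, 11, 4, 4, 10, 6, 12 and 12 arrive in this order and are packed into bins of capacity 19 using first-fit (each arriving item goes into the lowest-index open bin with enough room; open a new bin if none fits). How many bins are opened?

6

  5 → bin 1 (new)  [load 5/19]
  12 → bin 1  [load 17/19]
  5 → bin 2 (new)  [load 5/19]
  12 → bin 2  [load 17/19]
  11 → bin 3 (new)  [load 11/19]
  4 → bin 3  [load 15/19]
  4 → bin 3  [load 19/19]
  10 → bin 4 (new)  [load 10/19]
  6 → bin 4  [load 16/19]
  12 → bin 5 (new)  [load 12/19]
  12 → bin 6 (new)  [load 12/19]
6 bins opened.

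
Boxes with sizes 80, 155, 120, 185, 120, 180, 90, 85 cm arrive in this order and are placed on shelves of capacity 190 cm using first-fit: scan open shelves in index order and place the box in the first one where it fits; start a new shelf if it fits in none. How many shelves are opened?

  80 → shelf 1 (new)  [load 80/190]
  155 → shelf 2 (new)  [load 155/190]
  120 → shelf 3 (new)  [load 120/190]
  185 → shelf 4 (new)  [load 185/190]
  120 → shelf 5 (new)  [load 120/190]
  180 → shelf 6 (new)  [load 180/190]
  90 → shelf 1  [load 170/190]
  85 → shelf 7 (new)  [load 85/190]
7 shelves opened.

7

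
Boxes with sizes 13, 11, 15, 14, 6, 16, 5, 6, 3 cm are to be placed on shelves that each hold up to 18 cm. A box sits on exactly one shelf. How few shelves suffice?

6

Total = 16 + 15 + 14 + 13 + 11 + 6 + 6 + 5 + 3 = 89 cm.
Lower bound: ⌈89/18⌉ = 5 shelves.
A packing using 6 shelves:
  shelf 1: 16 = 16
  shelf 2: 15 + 3 = 18
  shelf 3: 14 = 14
  shelf 4: 13 + 5 = 18
  shelf 5: 11 + 6 = 17
  shelf 6: 6 = 6
No arrangement into 5 shelves stays within capacity, so 6 is optimal.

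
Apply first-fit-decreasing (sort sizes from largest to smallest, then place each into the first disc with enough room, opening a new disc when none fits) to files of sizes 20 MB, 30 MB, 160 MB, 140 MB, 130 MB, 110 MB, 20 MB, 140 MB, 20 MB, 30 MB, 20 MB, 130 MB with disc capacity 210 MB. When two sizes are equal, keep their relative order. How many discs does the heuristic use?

6

Sorted descending: 160, 140, 140, 130, 130, 110, 30, 30, 20, 20, 20, 20.
  160 → disc 1 (new)  [load 160/210]
  140 → disc 2 (new)  [load 140/210]
  140 → disc 3 (new)  [load 140/210]
  130 → disc 4 (new)  [load 130/210]
  130 → disc 5 (new)  [load 130/210]
  110 → disc 6 (new)  [load 110/210]
  30 → disc 1  [load 190/210]
  30 → disc 2  [load 170/210]
  20 → disc 1  [load 210/210]
  20 → disc 2  [load 190/210]
  20 → disc 2  [load 210/210]
  20 → disc 3  [load 160/210]
6 discs opened.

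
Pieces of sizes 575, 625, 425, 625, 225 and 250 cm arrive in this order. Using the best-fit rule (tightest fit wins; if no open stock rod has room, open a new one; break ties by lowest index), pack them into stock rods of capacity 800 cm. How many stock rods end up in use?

  575 → stock rod 1 (new)  [load 575/800]
  625 → stock rod 2 (new)  [load 625/800]
  425 → stock rod 3 (new)  [load 425/800]
  625 → stock rod 4 (new)  [load 625/800]
  225 → stock rod 1  [load 800/800]
  250 → stock rod 3  [load 675/800]
4 stock rods opened.

4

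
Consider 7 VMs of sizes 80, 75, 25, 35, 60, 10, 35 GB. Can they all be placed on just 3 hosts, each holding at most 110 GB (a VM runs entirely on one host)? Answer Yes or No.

A valid assignment using 3 hosts:
  host 1: 80 + 25 = 105
  host 2: 75 + 35 = 110
  host 3: 60 + 35 + 10 = 105
Every load is within 110 GB, so 3 hosts suffice.

Yes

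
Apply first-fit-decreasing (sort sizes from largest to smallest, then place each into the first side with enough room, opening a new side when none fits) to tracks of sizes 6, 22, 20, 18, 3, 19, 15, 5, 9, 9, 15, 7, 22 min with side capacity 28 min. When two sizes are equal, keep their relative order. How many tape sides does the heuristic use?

7

Sorted descending: 22, 22, 20, 19, 18, 15, 15, 9, 9, 7, 6, 5, 3.
  22 → side 1 (new)  [load 22/28]
  22 → side 2 (new)  [load 22/28]
  20 → side 3 (new)  [load 20/28]
  19 → side 4 (new)  [load 19/28]
  18 → side 5 (new)  [load 18/28]
  15 → side 6 (new)  [load 15/28]
  15 → side 7 (new)  [load 15/28]
  9 → side 4  [load 28/28]
  9 → side 5  [load 27/28]
  7 → side 3  [load 27/28]
  6 → side 1  [load 28/28]
  5 → side 2  [load 27/28]
  3 → side 6  [load 18/28]
7 tape sides opened.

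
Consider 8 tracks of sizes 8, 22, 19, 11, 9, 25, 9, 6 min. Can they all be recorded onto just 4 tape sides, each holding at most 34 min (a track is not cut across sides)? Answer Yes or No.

A valid assignment using 4 tape sides:
  side 1: 25 + 9 = 34
  side 2: 22 + 11 = 33
  side 3: 19 + 9 + 6 = 34
  side 4: 8 = 8
Every load is within 34 min, so 4 tape sides suffice.

Yes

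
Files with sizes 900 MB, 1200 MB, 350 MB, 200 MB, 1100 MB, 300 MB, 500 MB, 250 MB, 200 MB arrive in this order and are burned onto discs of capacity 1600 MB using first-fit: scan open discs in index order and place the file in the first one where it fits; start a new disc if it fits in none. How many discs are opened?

4

  900 → disc 1 (new)  [load 900/1600]
  1200 → disc 2 (new)  [load 1200/1600]
  350 → disc 1  [load 1250/1600]
  200 → disc 1  [load 1450/1600]
  1100 → disc 3 (new)  [load 1100/1600]
  300 → disc 2  [load 1500/1600]
  500 → disc 3  [load 1600/1600]
  250 → disc 4 (new)  [load 250/1600]
  200 → disc 4  [load 450/1600]
4 discs opened.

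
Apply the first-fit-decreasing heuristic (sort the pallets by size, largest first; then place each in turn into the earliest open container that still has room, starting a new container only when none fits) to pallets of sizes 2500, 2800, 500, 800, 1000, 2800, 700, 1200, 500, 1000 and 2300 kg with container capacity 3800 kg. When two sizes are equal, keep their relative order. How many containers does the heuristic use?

Sorted descending: 2800, 2800, 2500, 2300, 1200, 1000, 1000, 800, 700, 500, 500.
  2800 → container 1 (new)  [load 2800/3800]
  2800 → container 2 (new)  [load 2800/3800]
  2500 → container 3 (new)  [load 2500/3800]
  2300 → container 4 (new)  [load 2300/3800]
  1200 → container 3  [load 3700/3800]
  1000 → container 1  [load 3800/3800]
  1000 → container 2  [load 3800/3800]
  800 → container 4  [load 3100/3800]
  700 → container 4  [load 3800/3800]
  500 → container 5 (new)  [load 500/3800]
  500 → container 5  [load 1000/3800]
5 containers opened.

5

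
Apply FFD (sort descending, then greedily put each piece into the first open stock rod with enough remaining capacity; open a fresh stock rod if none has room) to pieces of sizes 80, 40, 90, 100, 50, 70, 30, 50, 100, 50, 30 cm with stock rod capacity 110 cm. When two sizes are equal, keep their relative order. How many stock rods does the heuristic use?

7

Sorted descending: 100, 100, 90, 80, 70, 50, 50, 50, 40, 30, 30.
  100 → stock rod 1 (new)  [load 100/110]
  100 → stock rod 2 (new)  [load 100/110]
  90 → stock rod 3 (new)  [load 90/110]
  80 → stock rod 4 (new)  [load 80/110]
  70 → stock rod 5 (new)  [load 70/110]
  50 → stock rod 6 (new)  [load 50/110]
  50 → stock rod 6  [load 100/110]
  50 → stock rod 7 (new)  [load 50/110]
  40 → stock rod 5  [load 110/110]
  30 → stock rod 4  [load 110/110]
  30 → stock rod 7  [load 80/110]
7 stock rods opened.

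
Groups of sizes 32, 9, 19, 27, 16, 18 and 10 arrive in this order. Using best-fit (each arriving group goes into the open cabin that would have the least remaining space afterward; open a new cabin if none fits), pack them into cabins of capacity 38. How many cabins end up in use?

4

  32 → cabin 1 (new)  [load 32/38]
  9 → cabin 2 (new)  [load 9/38]
  19 → cabin 2  [load 28/38]
  27 → cabin 3 (new)  [load 27/38]
  16 → cabin 4 (new)  [load 16/38]
  18 → cabin 4  [load 34/38]
  10 → cabin 2  [load 38/38]
4 cabins opened.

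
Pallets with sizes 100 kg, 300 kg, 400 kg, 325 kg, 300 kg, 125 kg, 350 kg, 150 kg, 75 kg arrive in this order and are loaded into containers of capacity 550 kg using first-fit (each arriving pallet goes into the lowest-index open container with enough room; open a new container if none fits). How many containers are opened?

  100 → container 1 (new)  [load 100/550]
  300 → container 1  [load 400/550]
  400 → container 2 (new)  [load 400/550]
  325 → container 3 (new)  [load 325/550]
  300 → container 4 (new)  [load 300/550]
  125 → container 1  [load 525/550]
  350 → container 5 (new)  [load 350/550]
  150 → container 2  [load 550/550]
  75 → container 3  [load 400/550]
5 containers opened.

5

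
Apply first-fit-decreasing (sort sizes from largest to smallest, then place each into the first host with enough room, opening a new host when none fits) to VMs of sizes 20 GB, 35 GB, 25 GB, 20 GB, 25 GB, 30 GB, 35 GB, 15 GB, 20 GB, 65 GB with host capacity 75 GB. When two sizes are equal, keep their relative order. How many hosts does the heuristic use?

Sorted descending: 65, 35, 35, 30, 25, 25, 20, 20, 20, 15.
  65 → host 1 (new)  [load 65/75]
  35 → host 2 (new)  [load 35/75]
  35 → host 2  [load 70/75]
  30 → host 3 (new)  [load 30/75]
  25 → host 3  [load 55/75]
  25 → host 4 (new)  [load 25/75]
  20 → host 3  [load 75/75]
  20 → host 4  [load 45/75]
  20 → host 4  [load 65/75]
  15 → host 5 (new)  [load 15/75]
5 hosts opened.

5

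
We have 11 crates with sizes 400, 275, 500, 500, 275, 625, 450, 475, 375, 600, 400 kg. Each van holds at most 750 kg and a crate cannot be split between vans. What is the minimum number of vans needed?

Total = 625 + 600 + 500 + 500 + 475 + 450 + 400 + 400 + 375 + 275 + 275 = 4875 kg.
Lower bound: ⌈4875/750⌉ = 7 vans.
Also, 8 crates each exceed 375 kg, and no two of those can share a van, so at least 8 vans are needed.
A packing using 9 vans:
  van 1: 625 = 625
  van 2: 600 = 600
  van 3: 500 = 500
  van 4: 500 = 500
  van 5: 475 + 275 = 750
  van 6: 450 + 275 = 725
  van 7: 400 = 400
  van 8: 400 = 400
  van 9: 375 = 375
No arrangement into 8 vans stays within capacity, so 9 is optimal.

9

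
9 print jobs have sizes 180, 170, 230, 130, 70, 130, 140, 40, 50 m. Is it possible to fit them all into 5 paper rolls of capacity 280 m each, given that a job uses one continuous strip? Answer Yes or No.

Yes

A valid assignment using 5 paper rolls:
  roll 1: 230 + 50 = 280
  roll 2: 180 + 70 = 250
  roll 3: 170 + 40 = 210
  roll 4: 140 + 130 = 270
  roll 5: 130 = 130
Every load is within 280 m, so 5 paper rolls suffice.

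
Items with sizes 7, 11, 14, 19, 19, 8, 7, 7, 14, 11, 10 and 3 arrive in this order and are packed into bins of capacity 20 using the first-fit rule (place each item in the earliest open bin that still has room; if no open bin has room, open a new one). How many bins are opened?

  7 → bin 1 (new)  [load 7/20]
  11 → bin 1  [load 18/20]
  14 → bin 2 (new)  [load 14/20]
  19 → bin 3 (new)  [load 19/20]
  19 → bin 4 (new)  [load 19/20]
  8 → bin 5 (new)  [load 8/20]
  7 → bin 5  [load 15/20]
  7 → bin 6 (new)  [load 7/20]
  14 → bin 7 (new)  [load 14/20]
  11 → bin 6  [load 18/20]
  10 → bin 8 (new)  [load 10/20]
  3 → bin 2  [load 17/20]
8 bins opened.

8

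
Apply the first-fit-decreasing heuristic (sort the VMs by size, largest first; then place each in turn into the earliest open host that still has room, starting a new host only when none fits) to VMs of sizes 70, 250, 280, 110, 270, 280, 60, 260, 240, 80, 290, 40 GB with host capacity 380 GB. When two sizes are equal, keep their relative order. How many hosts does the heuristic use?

Sorted descending: 290, 280, 280, 270, 260, 250, 240, 110, 80, 70, 60, 40.
  290 → host 1 (new)  [load 290/380]
  280 → host 2 (new)  [load 280/380]
  280 → host 3 (new)  [load 280/380]
  270 → host 4 (new)  [load 270/380]
  260 → host 5 (new)  [load 260/380]
  250 → host 6 (new)  [load 250/380]
  240 → host 7 (new)  [load 240/380]
  110 → host 4  [load 380/380]
  80 → host 1  [load 370/380]
  70 → host 2  [load 350/380]
  60 → host 3  [load 340/380]
  40 → host 3  [load 380/380]
7 hosts opened.

7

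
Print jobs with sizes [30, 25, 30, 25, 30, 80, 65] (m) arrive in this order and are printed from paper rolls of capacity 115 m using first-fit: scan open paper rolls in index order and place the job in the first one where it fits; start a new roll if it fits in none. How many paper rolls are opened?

3

  30 → roll 1 (new)  [load 30/115]
  25 → roll 1  [load 55/115]
  30 → roll 1  [load 85/115]
  25 → roll 1  [load 110/115]
  30 → roll 2 (new)  [load 30/115]
  80 → roll 2  [load 110/115]
  65 → roll 3 (new)  [load 65/115]
3 paper rolls opened.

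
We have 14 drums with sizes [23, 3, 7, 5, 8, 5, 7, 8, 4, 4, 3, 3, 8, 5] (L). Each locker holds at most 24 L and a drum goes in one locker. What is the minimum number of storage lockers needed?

4

Total = 23 + 8 + 8 + 8 + 7 + 7 + 5 + 5 + 5 + 4 + 4 + 3 + 3 + 3 = 93 L.
Lower bound: ⌈93/24⌉ = 4 storage lockers.
A packing using 4 storage lockers:
  locker 1: 23 = 23
  locker 2: 8 + 8 + 8 = 24
  locker 3: 7 + 7 + 5 + 5 = 24
  locker 4: 5 + 4 + 4 + 3 + 3 + 3 = 22
This matches the lower bound, so 4 is optimal.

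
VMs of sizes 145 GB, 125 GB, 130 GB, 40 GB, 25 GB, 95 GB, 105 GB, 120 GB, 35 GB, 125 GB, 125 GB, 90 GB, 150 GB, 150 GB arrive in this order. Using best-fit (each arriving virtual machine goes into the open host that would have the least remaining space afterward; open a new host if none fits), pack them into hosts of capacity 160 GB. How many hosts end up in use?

11

  145 → host 1 (new)  [load 145/160]
  125 → host 2 (new)  [load 125/160]
  130 → host 3 (new)  [load 130/160]
  40 → host 4 (new)  [load 40/160]
  25 → host 3  [load 155/160]
  95 → host 4  [load 135/160]
  105 → host 5 (new)  [load 105/160]
  120 → host 6 (new)  [load 120/160]
  35 → host 2  [load 160/160]
  125 → host 7 (new)  [load 125/160]
  125 → host 8 (new)  [load 125/160]
  90 → host 9 (new)  [load 90/160]
  150 → host 10 (new)  [load 150/160]
  150 → host 11 (new)  [load 150/160]
11 hosts opened.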